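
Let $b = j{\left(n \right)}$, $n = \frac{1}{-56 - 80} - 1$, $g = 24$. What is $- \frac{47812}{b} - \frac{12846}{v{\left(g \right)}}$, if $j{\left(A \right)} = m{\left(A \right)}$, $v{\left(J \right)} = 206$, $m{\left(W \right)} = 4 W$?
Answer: $\frac{166557673}{14111} \approx 11803.0$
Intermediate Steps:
$n = - \frac{137}{136}$ ($n = \frac{1}{-136} - 1 = - \frac{1}{136} - 1 = - \frac{137}{136} \approx -1.0074$)
$j{\left(A \right)} = 4 A$
$b = - \frac{137}{34}$ ($b = 4 \left(- \frac{137}{136}\right) = - \frac{137}{34} \approx -4.0294$)
$- \frac{47812}{b} - \frac{12846}{v{\left(g \right)}} = - \frac{47812}{- \frac{137}{34}} - \frac{12846}{206} = \left(-47812\right) \left(- \frac{34}{137}\right) - \frac{6423}{103} = \frac{1625608}{137} - \frac{6423}{103} = \frac{166557673}{14111}$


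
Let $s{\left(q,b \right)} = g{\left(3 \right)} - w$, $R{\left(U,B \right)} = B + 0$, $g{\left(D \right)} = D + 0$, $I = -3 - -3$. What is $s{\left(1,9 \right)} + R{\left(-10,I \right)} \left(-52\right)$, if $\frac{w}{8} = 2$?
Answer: $-13$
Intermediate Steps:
$w = 16$ ($w = 8 \cdot 2 = 16$)
$I = 0$ ($I = -3 + 3 = 0$)
$g{\left(D \right)} = D$
$R{\left(U,B \right)} = B$
$s{\left(q,b \right)} = -13$ ($s{\left(q,b \right)} = 3 - 16 = -13$)
$s{\left(1,9 \right)} + R{\left(-10,I \right)} \left(-52\right) = -13 + 0 \left(-52\right) = -13 + 0 = -13$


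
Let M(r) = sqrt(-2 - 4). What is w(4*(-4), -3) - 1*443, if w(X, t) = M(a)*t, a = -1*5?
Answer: -443 - 3*I*sqrt(6) ≈ -443.0 - 7.3485*I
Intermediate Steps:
a = -5
M(r) = I*sqrt(6) (M(r) = sqrt(-6) = I*sqrt(6))
w(X, t) = I*t*sqrt(6) (w(X, t) = (I*sqrt(6))*t = I*t*sqrt(6))
w(4*(-4), -3) - 1*443 = I*(-3)*sqrt(6) - 1*443 = -3*I*sqrt(6) - 443 = -443 - 3*I*sqrt(6)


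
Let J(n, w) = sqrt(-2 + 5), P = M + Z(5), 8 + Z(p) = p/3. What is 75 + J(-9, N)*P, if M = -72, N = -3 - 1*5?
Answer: 75 - 235*sqrt(3)/3 ≈ -60.677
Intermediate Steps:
Z(p) = -8 + p/3
N = -8 (N = -3 - 5 = -8)
P = -235/3 (P = -72 + (-8 + (1/3)*5) = -72 + (-8 + 5/3) = -72 - 19/3 = -235/3 ≈ -78.333)
J(n, w) = sqrt(3)
75 + J(-9, N)*P = 75 + sqrt(3)*(-235/3) = 75 - 235*sqrt(3)/3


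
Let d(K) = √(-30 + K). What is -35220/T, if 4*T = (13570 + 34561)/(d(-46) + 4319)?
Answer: -608460720/48131 - 281760*I*√19/48131 ≈ -12642.0 - 25.517*I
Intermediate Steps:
T = 48131/(4*(4319 + 2*I*√19)) (T = ((13570 + 34561)/(√(-30 - 46) + 4319))/4 = (48131/(√(-76) + 4319))/4 = (48131/(2*I*√19 + 4319))/4 = (48131/(4319 + 2*I*√19))/4 = 48131/(4*(4319 + 2*I*√19)) ≈ 2.786 - 0.0056235*I)
-35220/T = -35220/(207877789/74615348 - 48131*I*√19/37307674)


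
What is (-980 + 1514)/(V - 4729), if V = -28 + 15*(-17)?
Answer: -267/2506 ≈ -0.10654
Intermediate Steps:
V = -283 (V = -28 - 255 = -283)
(-980 + 1514)/(V - 4729) = (-980 + 1514)/(-283 - 4729) = 534/(-5012) = 534*(-1/5012) = -267/2506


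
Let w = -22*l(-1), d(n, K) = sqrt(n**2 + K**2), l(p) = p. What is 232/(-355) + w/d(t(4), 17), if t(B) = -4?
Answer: -232/355 + 22*sqrt(305)/305 ≈ 0.60620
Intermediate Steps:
d(n, K) = sqrt(K**2 + n**2)
w = 22 (w = -22*(-1) = 22)
232/(-355) + w/d(t(4), 17) = 232/(-355) + 22/(sqrt(17**2 + (-4)**2)) = 232*(-1/355) + 22/(sqrt(289 + 16)) = -232/355 + 22/(sqrt(305)) = -232/355 + 22*(sqrt(305)/305) = -232/355 + 22*sqrt(305)/305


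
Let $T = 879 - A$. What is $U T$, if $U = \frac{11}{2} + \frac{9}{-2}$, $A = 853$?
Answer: $26$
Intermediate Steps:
$T = 26$ ($T = 879 - 853 = 26$)
$U = 1$ ($U = 11 \cdot \frac{1}{2} + 9 \left(- \frac{1}{2}\right) = \frac{11}{2} - \frac{9}{2} = 1$)
$U T = 1 \cdot 26 = 26$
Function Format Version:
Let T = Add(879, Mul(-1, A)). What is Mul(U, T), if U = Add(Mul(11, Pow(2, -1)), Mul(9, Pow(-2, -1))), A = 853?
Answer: 26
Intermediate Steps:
T = 26 (T = Add(879, Mul(-1, 853)) = Add(879, -853) = 26)
U = 1 (U = Add(Mul(11, Rational(1, 2)), Mul(9, Rational(-1, 2))) = Add(Rational(11, 2), Rational(-9, 2)) = 1)
Mul(U, T) = Mul(1, 26) = 26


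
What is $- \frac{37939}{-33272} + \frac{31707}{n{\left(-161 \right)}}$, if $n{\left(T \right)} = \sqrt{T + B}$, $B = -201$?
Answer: $\frac{37939}{33272} - \frac{31707 i \sqrt{362}}{362} \approx 1.1403 - 1666.5 i$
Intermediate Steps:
$n{\left(T \right)} = \sqrt{-201 + T}$ ($n{\left(T \right)} = \sqrt{T - 201} = \sqrt{-201 + T}$)
$- \frac{37939}{-33272} + \frac{31707}{n{\left(-161 \right)}} = - \frac{37939}{-33272} + \frac{31707}{\sqrt{-201 - 161}} = \left(-37939\right) \left(- \frac{1}{33272}\right) + \frac{31707}{\sqrt{-362}} = \frac{37939}{33272} + \frac{31707}{i \sqrt{362}} = \frac{37939}{33272} + 31707 \left(- \frac{i \sqrt{362}}{362}\right) = \frac{37939}{33272} - \frac{31707 i \sqrt{362}}{362}$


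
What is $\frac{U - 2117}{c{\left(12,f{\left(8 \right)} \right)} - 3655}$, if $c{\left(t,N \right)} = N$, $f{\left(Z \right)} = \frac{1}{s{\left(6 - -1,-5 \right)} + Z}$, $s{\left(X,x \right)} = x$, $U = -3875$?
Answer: $\frac{4494}{2741} \approx 1.6395$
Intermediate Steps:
$f{\left(Z \right)} = \frac{1}{-5 + Z}$
$\frac{U - 2117}{c{\left(12,f{\left(8 \right)} \right)} - 3655} = \frac{-3875 - 2117}{\frac{1}{-5 + 8} - 3655} = - \frac{5992}{\frac{1}{3} - 3655} = - \frac{5992}{- \frac{10964}{3}} = \left(-5992\right) \left(- \frac{3}{10964}\right) = \frac{4494}{2741}$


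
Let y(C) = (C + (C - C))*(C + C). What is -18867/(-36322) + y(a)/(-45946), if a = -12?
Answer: 428201223/834425306 ≈ 0.51317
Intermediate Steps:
y(C) = 2*C² (y(C) = (C + 0)*(2*C) = C*(2*C) = 2*C²)
-18867/(-36322) + y(a)/(-45946) = -18867/(-36322) + (2*(-12)²)/(-45946) = -18867*(-1/36322) + (2*144)*(-1/45946) = 18867/36322 + 288*(-1/45946) = 18867/36322 - 144/22973 = 428201223/834425306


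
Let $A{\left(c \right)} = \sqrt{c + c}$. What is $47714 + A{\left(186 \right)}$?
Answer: $47714 + 2 \sqrt{93} \approx 47733.0$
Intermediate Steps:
$A{\left(c \right)} = \sqrt{2} \sqrt{c}$ ($A{\left(c \right)} = \sqrt{2 c} = \sqrt{2} \sqrt{c}$)
$47714 + A{\left(186 \right)} = 47714 + \sqrt{2} \sqrt{186} = 47714 + 2 \sqrt{93}$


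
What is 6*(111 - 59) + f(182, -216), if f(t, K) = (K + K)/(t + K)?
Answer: 5520/17 ≈ 324.71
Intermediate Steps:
f(t, K) = 2*K/(K + t) (f(t, K) = (2*K)/(K + t) = 2*K/(K + t))
6*(111 - 59) + f(182, -216) = 6*(111 - 59) + 2*(-216)/(-216 + 182) = 6*52 + 2*(-216)/(-34) = 312 + 2*(-216)*(-1/34) = 312 + 216/17 = 5520/17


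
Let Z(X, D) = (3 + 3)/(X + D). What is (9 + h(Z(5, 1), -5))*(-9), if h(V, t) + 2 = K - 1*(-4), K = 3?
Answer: -126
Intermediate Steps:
Z(X, D) = 6/(D + X)
h(V, t) = 5 (h(V, t) = -2 + (3 - 1*(-4)) = -2 + (3 + 4) = -2 + 7 = 5)
(9 + h(Z(5, 1), -5))*(-9) = (9 + 5)*(-9) = 14*(-9) = -126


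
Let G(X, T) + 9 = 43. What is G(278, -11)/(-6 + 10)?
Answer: 17/2 ≈ 8.5000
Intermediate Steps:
G(X, T) = 34 (G(X, T) = -9 + 43 = 34)
G(278, -11)/(-6 + 10) = 34/(-6 + 10) = 34/4 = (¼)*34 = 17/2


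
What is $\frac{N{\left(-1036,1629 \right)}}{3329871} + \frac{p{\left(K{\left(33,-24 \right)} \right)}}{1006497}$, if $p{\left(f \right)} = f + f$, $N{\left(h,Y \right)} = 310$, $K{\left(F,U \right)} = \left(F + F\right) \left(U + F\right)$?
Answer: $\frac{474211202}{372389463543} \approx 0.0012734$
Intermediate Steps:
$K{\left(F,U \right)} = 2 F \left(F + U\right)$
$p{\left(f \right)} = 2 f$
$\frac{N{\left(-1036,1629 \right)}}{3329871} + \frac{p{\left(K{\left(33,-24 \right)} \right)}}{1006497} = \frac{310}{3329871} + \frac{2 \cdot 2 \cdot 33 \left(33 - 24\right)}{1006497} = 310 \cdot \frac{1}{3329871} + 2 \cdot 2 \cdot 33 \cdot 9 \cdot \frac{1}{1006497} = \frac{310}{3329871} + 2 \cdot 594 \cdot \frac{1}{1006497} = \frac{310}{3329871} + 1188 \cdot \frac{1}{1006497} = \frac{310}{3329871} + \frac{132}{111833} = \frac{474211202}{372389463543}$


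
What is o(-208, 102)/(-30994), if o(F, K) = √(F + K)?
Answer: -I*√106/30994 ≈ -0.00033218*I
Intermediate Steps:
o(-208, 102)/(-30994) = √(-208 + 102)/(-30994) = √(-106)*(-1/30994) = (I*√106)*(-1/30994) = -I*√106/30994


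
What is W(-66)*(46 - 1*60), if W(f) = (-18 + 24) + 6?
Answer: -168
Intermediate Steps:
W(f) = 12 (W(f) = 6 + 6 = 12)
W(-66)*(46 - 1*60) = 12*(46 - 1*60) = 12*(46 - 60) = 12*(-14) = -168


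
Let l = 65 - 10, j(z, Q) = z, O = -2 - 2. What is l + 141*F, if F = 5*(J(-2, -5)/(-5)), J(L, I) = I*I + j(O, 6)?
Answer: -2906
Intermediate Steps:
O = -4
l = 55
J(L, I) = -4 + I² (J(L, I) = I*I - 4 = I² - 4 = -4 + I²)
F = -21 (F = 5*((-4 + (-5)²)/(-5)) = 5*((-4 + 25)*(-⅕)) = 5*(21*(-⅕)) = 5*(-21/5) = -21)
l + 141*F = 55 + 141*(-21) = 55 - 2961 = -2906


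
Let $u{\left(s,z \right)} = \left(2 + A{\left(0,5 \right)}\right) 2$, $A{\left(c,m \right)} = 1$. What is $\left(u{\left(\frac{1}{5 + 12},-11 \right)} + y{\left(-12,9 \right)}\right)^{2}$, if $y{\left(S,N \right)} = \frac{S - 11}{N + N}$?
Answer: $\frac{7225}{324} \approx 22.299$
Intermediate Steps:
$y{\left(S,N \right)} = \frac{-11 + S}{2 N}$
$u{\left(s,z \right)} = 6$ ($u{\left(s,z \right)} = \left(2 + 1\right) 2 = 3 \cdot 2 = 6$)
$\left(u{\left(\frac{1}{5 + 12},-11 \right)} + y{\left(-12,9 \right)}\right)^{2} = \left(6 + \frac{-11 - 12}{2 \cdot 9}\right)^{2} = \left(6 + \frac{1}{2} \cdot \frac{1}{9} \left(-23\right)\right)^{2} = \left(6 - \frac{23}{18}\right)^{2} = \left(\frac{85}{18}\right)^{2} = \frac{7225}{324}$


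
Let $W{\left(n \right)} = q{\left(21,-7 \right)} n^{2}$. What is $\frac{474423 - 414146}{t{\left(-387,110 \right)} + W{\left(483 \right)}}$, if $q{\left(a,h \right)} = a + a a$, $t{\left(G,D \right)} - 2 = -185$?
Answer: $\frac{60277}{107779335} \approx 0.00055926$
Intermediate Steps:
$t{\left(G,D \right)} = -183$ ($t{\left(G,D \right)} = 2 - 185 = -183$)
$q{\left(a,h \right)} = a + a^{2}$
$W{\left(n \right)} = 462 n^{2}$ ($W{\left(n \right)} = 21 \left(1 + 21\right) n^{2} = 21 \cdot 22 n^{2} = 462 n^{2}$)
$\frac{474423 - 414146}{t{\left(-387,110 \right)} + W{\left(483 \right)}} = \frac{474423 - 414146}{-183 + 462 \cdot 483^{2}} = \frac{60277}{-183 + 462 \cdot 233289} = \frac{60277}{-183 + 107779518} = \frac{60277}{107779335}$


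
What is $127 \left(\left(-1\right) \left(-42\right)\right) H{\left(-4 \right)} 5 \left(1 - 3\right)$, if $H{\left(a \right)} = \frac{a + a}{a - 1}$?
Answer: $-85344$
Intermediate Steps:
$H{\left(a \right)} = \frac{2 a}{-1 + a}$
$127 \left(\left(-1\right) \left(-42\right)\right) H{\left(-4 \right)} 5 \left(1 - 3\right) = 127 \left(\left(-1\right) \left(-42\right)\right) 2 \left(-4\right) \frac{1}{-1 - 4} \cdot 5 \left(1 - 3\right) = 127 \cdot 42 \cdot 2 \left(-4\right) \frac{1}{-5} \cdot 5 \left(-2\right) = 5334 \cdot 2 \left(-4\right) \left(- \frac{1}{5}\right) \left(-10\right) = 5334 \cdot \frac{8}{5} \left(-10\right) = 5334 \left(-16\right) = -85344$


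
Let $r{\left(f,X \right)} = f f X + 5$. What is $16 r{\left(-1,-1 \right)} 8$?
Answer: $512$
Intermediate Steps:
$r{\left(f,X \right)} = 5 + X f^{2}$ ($r{\left(f,X \right)} = f^{2} X + 5 = X f^{2} + 5 = 5 + X f^{2}$)
$16 r{\left(-1,-1 \right)} 8 = 16 \left(5 - \left(-1\right)^{2}\right) 8 = 16 \left(5 - 1\right) 8 = 16 \cdot 4 \cdot 8 = 64 \cdot 8 = 512$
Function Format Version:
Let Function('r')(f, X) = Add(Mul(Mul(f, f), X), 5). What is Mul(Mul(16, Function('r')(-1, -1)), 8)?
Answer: 512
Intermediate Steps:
Function('r')(f, X) = Add(5, Mul(X, Pow(f, 2))) (Function('r')(f, X) = Add(Mul(Pow(f, 2), X), 5) = Add(Mul(X, Pow(f, 2)), 5) = Add(5, Mul(X, Pow(f, 2))))
Mul(Mul(16, Function('r')(-1, -1)), 8) = Mul(Mul(16, Add(5, Mul(-1, Pow(-1, 2)))), 8) = Mul(Mul(16, Add(5, Mul(-1, 1))), 8) = Mul(Mul(16, Add(5, -1)), 8) = Mul(Mul(16, 4), 8) = Mul(64, 8) = 512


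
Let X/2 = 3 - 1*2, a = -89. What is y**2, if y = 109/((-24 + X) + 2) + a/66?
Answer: 20133169/435600 ≈ 46.219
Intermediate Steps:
X = 2 (X = 2*(3 - 1*2) = 2*(3 - 2) = 2*1 = 2)
y = -4487/660 (y = 109/((-24 + 2) + 2) - 89/66 = 109/(-22 + 2) - 89*1/66 = 109/(-20) - 89/66 = 109*(-1/20) - 89/66 = -109/20 - 89/66 = -4487/660 ≈ -6.7985)
y**2 = (-4487/660)**2 = 20133169/435600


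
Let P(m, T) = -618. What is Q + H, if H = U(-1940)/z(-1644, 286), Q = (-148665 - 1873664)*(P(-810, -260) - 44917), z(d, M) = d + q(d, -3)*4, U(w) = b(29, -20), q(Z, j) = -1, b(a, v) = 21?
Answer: 151758965672699/1648 ≈ 9.2087e+10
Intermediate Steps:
U(w) = 21
z(d, M) = -4 + d (z(d, M) = d - 1*4 = d - 4 = -4 + d)
Q = 92086751015 (Q = (-148665 - 1873664)*(-618 - 44917) = -2022329*(-45535) = 92086751015)
H = -21/1648 (H = 21/(-4 - 1644) = 21/(-1648) = 21*(-1/1648) = -21/1648 ≈ -0.012743)
Q + H = 92086751015 - 21/1648 = 151758965672699/1648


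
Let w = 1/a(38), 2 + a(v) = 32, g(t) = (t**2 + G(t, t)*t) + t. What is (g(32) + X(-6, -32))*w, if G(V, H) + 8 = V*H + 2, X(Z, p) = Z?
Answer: 16813/15 ≈ 1120.9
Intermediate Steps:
G(V, H) = -6 + H*V (G(V, H) = -8 + (V*H + 2) = -8 + (H*V + 2) = -8 + (2 + H*V) = -6 + H*V)
g(t) = t + t**2 + t*(-6 + t**2) (g(t) = (t**2 + (-6 + t*t)*t) + t = (t**2 + (-6 + t**2)*t) + t = (t**2 + t*(-6 + t**2)) + t = t + t**2 + t*(-6 + t**2))
a(v) = 30 (a(v) = -2 + 32 = 30)
w = 1/30 ≈ 0.033333
(g(32) + X(-6, -32))*w = (32*(-5 + 32 + 32**2) - 6)*(1/30) = (32*(-5 + 32 + 1024) - 6)*(1/30) = (32*1051 - 6)*(1/30) = (33632 - 6)*(1/30) = 33626*(1/30) = 16813/15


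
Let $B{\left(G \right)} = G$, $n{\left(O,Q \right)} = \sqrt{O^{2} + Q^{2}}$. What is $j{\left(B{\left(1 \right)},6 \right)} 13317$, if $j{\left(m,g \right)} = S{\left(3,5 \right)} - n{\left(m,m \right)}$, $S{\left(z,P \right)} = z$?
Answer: $39951 - 13317 \sqrt{2} \approx 21118.0$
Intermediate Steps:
$j{\left(m,g \right)} = 3 - \sqrt{2} \sqrt{m^{2}}$ ($j{\left(m,g \right)} = 3 - \sqrt{m^{2} + m^{2}} = 3 - \sqrt{2 m^{2}} = 3 - \sqrt{2} \sqrt{m^{2}}$)
$j{\left(B{\left(1 \right)},6 \right)} 13317 = \left(3 - \sqrt{2} \sqrt{1^{2}}\right) 13317 = \left(3 - \sqrt{2} \sqrt{1}\right) 13317 = \left(3 - \sqrt{2} \cdot 1\right) 13317 = \left(3 - \sqrt{2}\right) 13317 = 39951 - 13317 \sqrt{2}$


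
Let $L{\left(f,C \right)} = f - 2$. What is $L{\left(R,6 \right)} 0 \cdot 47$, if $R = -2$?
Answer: $0$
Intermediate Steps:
$L{\left(f,C \right)} = -2 + f$
$L{\left(R,6 \right)} 0 \cdot 47 = \left(-2 - 2\right) 0 \cdot 47 = \left(-4\right) 0 \cdot 47 = 0 \cdot 47 = 0$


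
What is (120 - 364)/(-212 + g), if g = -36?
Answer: 61/62 ≈ 0.98387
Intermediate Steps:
(120 - 364)/(-212 + g) = (120 - 364)/(-212 - 36) = -244/(-248) = -244*(-1/248) = 61/62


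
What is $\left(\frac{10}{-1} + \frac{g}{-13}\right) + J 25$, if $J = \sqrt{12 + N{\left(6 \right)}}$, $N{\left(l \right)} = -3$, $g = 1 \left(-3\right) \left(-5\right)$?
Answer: $\frac{830}{13} \approx 63.846$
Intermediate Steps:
$g = 15$ ($g = \left(-3\right) \left(-5\right) = 15$)
$J = 3$ ($J = \sqrt{12 - 3} = \sqrt{9} = 3$)
$\left(\frac{10}{-1} + \frac{g}{-13}\right) + J 25 = \left(\frac{10}{-1} + \frac{15}{-13}\right) + 3 \cdot 25 = \left(10 \left(-1\right) + 15 \left(- \frac{1}{13}\right)\right) + 75 = \left(-10 - \frac{15}{13}\right) + 75 = - \frac{145}{13} + 75 = \frac{830}{13}$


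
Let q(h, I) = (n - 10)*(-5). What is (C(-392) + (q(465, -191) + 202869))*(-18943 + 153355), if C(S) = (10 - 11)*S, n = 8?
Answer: 27322061652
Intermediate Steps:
q(h, I) = 10 (q(h, I) = (8 - 10)*(-5) = -2*(-5) = 10)
C(S) = -S
(C(-392) + (q(465, -191) + 202869))*(-18943 + 153355) = (-1*(-392) + (10 + 202869))*(-18943 + 153355) = (392 + 202879)*134412 = 203271*134412 = 27322061652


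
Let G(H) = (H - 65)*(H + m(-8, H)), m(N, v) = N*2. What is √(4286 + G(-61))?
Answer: 2*√3497 ≈ 118.27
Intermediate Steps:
m(N, v) = 2*N
G(H) = (-65 + H)*(-16 + H) (G(H) = (H - 65)*(H + 2*(-8)) = (-65 + H)*(H - 16) = (-65 + H)*(-16 + H))
√(4286 + G(-61)) = √(4286 + (1040 + (-61)² - 81*(-61))) = √(4286 + (1040 + 3721 + 4941)) = √(4286 + 9702) = √13988 = 2*√3497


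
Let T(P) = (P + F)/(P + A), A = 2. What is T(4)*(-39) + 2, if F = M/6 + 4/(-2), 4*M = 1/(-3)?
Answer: -1571/144 ≈ -10.910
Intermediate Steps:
M = -1/12 (M = (1/(-3))/4 = (1*(-⅓))/4 = (¼)*(-⅓) = -1/12 ≈ -0.083333)
F = -145/72 (F = -1/12/6 + 4/(-2) = -1/12*⅙ + 4*(-½) = -1/72 - 2 = -145/72 ≈ -2.0139)
T(P) = (-145/72 + P)/(2 + P) (T(P) = (P - 145/72)/(P + 2) = (-145/72 + P)/(2 + P))
T(4)*(-39) + 2 = ((-145/72 + 4)/(2 + 4))*(-39) + 2 = ((143/72)/6)*(-39) + 2 = ((⅙)*(143/72))*(-39) + 2 = (143/432)*(-39) + 2 = -1859/144 + 2 = -1571/144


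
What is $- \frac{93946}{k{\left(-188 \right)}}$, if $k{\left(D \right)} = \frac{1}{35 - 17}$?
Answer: $-1691028$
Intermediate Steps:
$k{\left(D \right)} = \frac{1}{18}$
$- \frac{93946}{k{\left(-188 \right)}} = - 93946 \frac{1}{\frac{1}{18}} = \left(-93946\right) 18 = -1691028$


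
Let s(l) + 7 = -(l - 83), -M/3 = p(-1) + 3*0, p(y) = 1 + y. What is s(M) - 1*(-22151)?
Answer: 22227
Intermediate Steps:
M = 0 (M = -3*((1 - 1) + 3*0) = -3*(0 + 0) = -3*0 = 0)
s(l) = 76 - l (s(l) = -7 - (l - 83) = -7 - (-83 + l) = -7 + (83 - l) = 76 - l)
s(M) - 1*(-22151) = (76 - 1*0) - 1*(-22151) = (76 + 0) + 22151 = 76 + 22151 = 22227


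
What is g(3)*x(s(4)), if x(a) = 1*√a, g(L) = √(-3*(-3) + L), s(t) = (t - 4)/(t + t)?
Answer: 0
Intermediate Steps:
s(t) = (-4 + t)/(2*t) (s(t) = (-4 + t)/((2*t)) = (-4 + t)*(1/(2*t)) = (-4 + t)/(2*t))
g(L) = √(9 + L)
x(a) = √a
g(3)*x(s(4)) = √(9 + 3)*√((½)*(-4 + 4)/4) = √12*√((½)*(¼)*0) = (2*√3)*√0 = (2*√3)*0 = 0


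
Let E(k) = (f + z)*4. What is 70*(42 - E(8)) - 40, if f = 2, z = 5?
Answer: 940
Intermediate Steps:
E(k) = 28 (E(k) = (2 + 5)*4 = 7*4 = 28)
70*(42 - E(8)) - 40 = 70*(42 - 1*28) - 40 = 70*(42 - 28) - 40 = 70*14 - 40 = 980 - 40 = 940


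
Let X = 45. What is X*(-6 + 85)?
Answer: 3555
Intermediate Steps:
X*(-6 + 85) = 45*(-6 + 85) = 45*79 = 3555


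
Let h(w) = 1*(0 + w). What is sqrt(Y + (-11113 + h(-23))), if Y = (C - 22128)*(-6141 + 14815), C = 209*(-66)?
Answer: 2*I*sqrt(77899641) ≈ 17652.0*I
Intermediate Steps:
h(w) = w (h(w) = 1*w = w)
C = -13794
Y = -311587428 (Y = (-13794 - 22128)*(-6141 + 14815) = -35922*8674 = -311587428)
sqrt(Y + (-11113 + h(-23))) = sqrt(-311587428 + (-11113 - 23)) = sqrt(-311587428 - 11136) = sqrt(-311598564) = 2*I*sqrt(77899641)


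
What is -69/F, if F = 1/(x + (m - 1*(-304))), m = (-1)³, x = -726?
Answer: 29187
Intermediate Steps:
m = -1
F = -1/423 (F = 1/(-726 + (-1 - 1*(-304))) = 1/(-726 + (-1 + 304)) = 1/(-726 + 303) = 1/(-423) = -1/423 ≈ -0.0023641)
-69/F = -69/(-1/423) = -69*(-423) = 29187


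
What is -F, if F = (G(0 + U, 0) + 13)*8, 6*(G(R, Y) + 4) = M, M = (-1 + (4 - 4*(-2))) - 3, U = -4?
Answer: -248/3 ≈ -82.667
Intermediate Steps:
M = 8 (M = (-1 + (4 + 8)) - 3 = (-1 + 12) - 3 = 11 - 3 = 8)
G(R, Y) = -8/3 (G(R, Y) = -4 + (1/6)*8 = -4 + 4/3 = -8/3)
F = 248/3 (F = (-8/3 + 13)*8 = (31/3)*8 = 248/3 ≈ 82.667)
-F = -1*248/3 = -248/3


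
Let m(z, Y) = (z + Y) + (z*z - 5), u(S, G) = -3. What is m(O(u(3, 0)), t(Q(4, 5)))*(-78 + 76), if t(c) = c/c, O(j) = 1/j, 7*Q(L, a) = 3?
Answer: 76/9 ≈ 8.4444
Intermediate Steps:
Q(L, a) = 3/7 (Q(L, a) = (⅐)*3 = 3/7)
t(c) = 1
m(z, Y) = -5 + Y + z + z² (m(z, Y) = (Y + z) + (z² - 5) = (Y + z) + (-5 + z²) = -5 + Y + z + z²)
m(O(u(3, 0)), t(Q(4, 5)))*(-78 + 76) = (-5 + 1 + 1/(-3) + (1/(-3))²)*(-78 + 76) = (-5 + 1 - ⅓ + (-⅓)²)*(-2) = (-5 + 1 - ⅓ + ⅑)*(-2) = -38/9*(-2) = 76/9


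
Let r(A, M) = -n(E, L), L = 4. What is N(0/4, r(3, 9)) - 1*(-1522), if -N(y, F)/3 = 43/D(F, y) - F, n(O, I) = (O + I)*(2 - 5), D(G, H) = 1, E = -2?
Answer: 1411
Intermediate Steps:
n(O, I) = -3*I - 3*O (n(O, I) = (I + O)*(-3) = -3*I - 3*O)
r(A, M) = 6 (r(A, M) = -(-3*4 - 3*(-2)) = -(-12 + 6) = -1*(-6) = 6)
N(y, F) = -129 + 3*F (N(y, F) = -3*(43/1 - F) = -3*(43*1 - F) = -3*(43 - F) = -129 + 3*F)
N(0/4, r(3, 9)) - 1*(-1522) = (-129 + 3*6) - 1*(-1522) = (-129 + 18) + 1522 = -111 + 1522 = 1411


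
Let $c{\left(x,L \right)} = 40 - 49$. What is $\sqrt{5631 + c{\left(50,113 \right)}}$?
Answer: $\sqrt{5622} \approx 74.98$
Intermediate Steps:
$c{\left(x,L \right)} = -9$ ($c{\left(x,L \right)} = 40 - 49 = -9$)
$\sqrt{5631 + c{\left(50,113 \right)}} = \sqrt{5631 - 9} = \sqrt{5622}$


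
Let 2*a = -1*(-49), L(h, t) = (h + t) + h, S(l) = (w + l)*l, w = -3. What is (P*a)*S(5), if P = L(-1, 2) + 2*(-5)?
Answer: -2450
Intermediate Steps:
S(l) = l*(-3 + l) (S(l) = (-3 + l)*l = l*(-3 + l))
L(h, t) = t + 2*h
P = -10 (P = (2 + 2*(-1)) + 2*(-5) = (2 - 2) - 10 = 0 - 10 = -10)
a = 49/2 (a = (-1*(-49))/2 = (½)*49 = 49/2 ≈ 24.500)
(P*a)*S(5) = (-10*49/2)*(5*(-3 + 5)) = -1225*2 = -245*10 = -2450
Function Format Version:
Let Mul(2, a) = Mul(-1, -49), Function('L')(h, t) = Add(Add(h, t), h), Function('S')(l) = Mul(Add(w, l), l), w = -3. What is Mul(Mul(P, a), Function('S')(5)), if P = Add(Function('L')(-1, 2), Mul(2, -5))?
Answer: -2450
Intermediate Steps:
Function('S')(l) = Mul(l, Add(-3, l)) (Function('S')(l) = Mul(Add(-3, l), l) = Mul(l, Add(-3, l)))
Function('L')(h, t) = Add(t, Mul(2, h))
P = -10 (P = Add(Add(2, Mul(2, -1)), Mul(2, -5)) = Add(Add(2, -2), -10) = Add(0, -10) = -10)
a = Rational(49, 2) (a = Mul(Rational(1, 2), Mul(-1, -49)) = Mul(Rational(1, 2), 49) = Rational(49, 2) ≈ 24.500)
Mul(Mul(P, a), Function('S')(5)) = Mul(Mul(-10, Rational(49, 2)), Mul(5, Add(-3, 5))) = Mul(-245, Mul(5, 2)) = Mul(-245, 10) = -2450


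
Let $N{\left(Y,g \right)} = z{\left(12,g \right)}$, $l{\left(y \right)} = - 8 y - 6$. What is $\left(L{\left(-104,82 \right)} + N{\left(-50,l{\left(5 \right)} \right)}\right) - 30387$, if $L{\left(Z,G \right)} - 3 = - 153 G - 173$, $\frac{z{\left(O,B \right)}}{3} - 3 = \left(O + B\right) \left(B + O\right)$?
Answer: $-39626$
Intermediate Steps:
$l{\left(y \right)} = -6 - 8 y$
$z{\left(O,B \right)} = 9 + 3 \left(B + O\right)^{2}$ ($z{\left(O,B \right)} = 9 + 3 \left(O + B\right) \left(B + O\right) = 9 + 3 \left(B + O\right) \left(B + O\right) = 9 + 3 \left(B + O\right)^{2}$)
$L{\left(Z,G \right)} = -170 - 153 G$ ($L{\left(Z,G \right)} = 3 - \left(173 + 153 G\right) = -170 - 153 G$)
$N{\left(Y,g \right)} = 9 + 3 \left(12 + g\right)^{2}$ ($N{\left(Y,g \right)} = 9 + 3 \left(g + 12\right)^{2} = 9 + 3 \left(12 + g\right)^{2}$)
$\left(L{\left(-104,82 \right)} + N{\left(-50,l{\left(5 \right)} \right)}\right) - 30387 = \left(\left(-170 - 12546\right) + \left(9 + 3 \left(12 - 46\right)^{2}\right)\right) - 30387 = \left(-12716 + \left(9 + 3 \left(12 - 46\right)^{2}\right)\right) - 30387 = \left(-12716 + \left(9 + 3 \left(-34\right)^{2}\right)\right) - 30387 = \left(-12716 + \left(9 + 3 \cdot 1156\right)\right) - 30387 = \left(-12716 + \left(9 + 3468\right)\right) - 30387 = \left(-12716 + 3477\right) - 30387 = -9239 - 30387 = -39626$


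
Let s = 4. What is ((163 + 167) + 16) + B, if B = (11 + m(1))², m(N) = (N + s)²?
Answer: 1642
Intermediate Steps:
m(N) = (4 + N)² (m(N) = (N + 4)² = (4 + N)²)
B = 1296 (B = (11 + (4 + 1)²)² = (11 + 5²)² = (11 + 25)² = 36² = 1296)
((163 + 167) + 16) + B = ((163 + 167) + 16) + 1296 = (330 + 16) + 1296 = 346 + 1296 = 1642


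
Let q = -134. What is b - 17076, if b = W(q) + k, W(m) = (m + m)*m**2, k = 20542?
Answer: -4808742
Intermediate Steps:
W(m) = 2*m**3 (W(m) = (2*m)*m**2 = 2*m**3)
b = -4791666 (b = 2*(-134)**3 + 20542 = 2*(-2406104) + 20542 = -4812208 + 20542 = -4791666)
b - 17076 = -4791666 - 17076 = -4808742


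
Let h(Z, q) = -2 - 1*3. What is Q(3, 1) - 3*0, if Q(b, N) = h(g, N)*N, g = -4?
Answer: -5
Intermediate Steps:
h(Z, q) = -5 (h(Z, q) = -2 - 3 = -5)
Q(b, N) = -5*N
Q(3, 1) - 3*0 = -5*1 - 3*0 = -5 + 0 = -5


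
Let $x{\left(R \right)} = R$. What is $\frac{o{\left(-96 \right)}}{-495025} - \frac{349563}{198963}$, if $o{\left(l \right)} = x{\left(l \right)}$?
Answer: $- \frac{57674441209}{32830553025} \approx -1.7567$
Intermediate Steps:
$o{\left(l \right)} = l$
$\frac{o{\left(-96 \right)}}{-495025} - \frac{349563}{198963} = - \frac{96}{-495025} - \frac{349563}{198963} = \left(-96\right) \left(- \frac{1}{495025}\right) - \frac{116521}{66321} = \frac{96}{495025} - \frac{116521}{66321} = - \frac{57674441209}{32830553025}$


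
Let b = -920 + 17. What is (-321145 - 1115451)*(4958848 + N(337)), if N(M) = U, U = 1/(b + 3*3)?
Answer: -3184365956311078/447 ≈ -7.1239e+12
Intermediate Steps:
b = -903
U = -1/894 (U = 1/(-903 + 3*3) = 1/(-903 + 9) = 1/(-894) = -1/894 ≈ -0.0011186)
N(M) = -1/894
(-321145 - 1115451)*(4958848 + N(337)) = (-321145 - 1115451)*(4958848 - 1/894) = -1436596*4433210111/894 = -3184365956311078/447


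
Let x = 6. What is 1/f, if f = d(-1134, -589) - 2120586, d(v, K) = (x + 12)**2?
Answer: -1/2120262 ≈ -4.7164e-7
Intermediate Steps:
d(v, K) = 324 (d(v, K) = (6 + 12)**2 = 18**2 = 324)
f = -2120262 (f = 324 - 2120586 = -2120262)
1/f = 1/(-2120262) = -1/2120262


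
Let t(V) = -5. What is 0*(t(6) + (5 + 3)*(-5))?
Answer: 0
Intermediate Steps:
0*(t(6) + (5 + 3)*(-5)) = 0*(-5 + (5 + 3)*(-5)) = 0*(-5 + 8*(-5)) = 0*(-5 - 40) = 0*(-45) = 0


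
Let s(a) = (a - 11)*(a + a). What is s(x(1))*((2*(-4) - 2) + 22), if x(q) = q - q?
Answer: 0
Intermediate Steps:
x(q) = 0
s(a) = 2*a*(-11 + a) (s(a) = (-11 + a)*(2*a) = 2*a*(-11 + a))
s(x(1))*((2*(-4) - 2) + 22) = (2*0*(-11 + 0))*((2*(-4) - 2) + 22) = (2*0*(-11))*((-8 - 2) + 22) = 0*(-10 + 22) = 0*12 = 0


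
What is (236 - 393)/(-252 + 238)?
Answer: 157/14 ≈ 11.214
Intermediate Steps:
(236 - 393)/(-252 + 238) = -157/(-14) = -157*(-1/14) = 157/14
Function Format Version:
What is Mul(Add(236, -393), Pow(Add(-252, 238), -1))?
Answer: Rational(157, 14) ≈ 11.214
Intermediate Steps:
Mul(Add(236, -393), Pow(Add(-252, 238), -1)) = Mul(-157, Pow(-14, -1)) = Mul(-157, Rational(-1, 14)) = Rational(157, 14)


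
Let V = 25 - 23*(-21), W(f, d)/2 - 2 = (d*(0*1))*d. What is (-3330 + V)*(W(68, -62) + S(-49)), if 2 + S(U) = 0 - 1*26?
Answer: 67728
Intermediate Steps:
W(f, d) = 4 (W(f, d) = 4 + 2*((d*(0*1))*d) = 4 + 2*((d*0)*d) = 4 + 2*(0*d) = 4 + 2*0 = 4 + 0 = 4)
S(U) = -28 (S(U) = -2 + (0 - 1*26) = -2 + (0 - 26) = -2 - 26 = -28)
V = 508 (V = 25 + 483 = 508)
(-3330 + V)*(W(68, -62) + S(-49)) = (-3330 + 508)*(4 - 28) = -2822*(-24) = 67728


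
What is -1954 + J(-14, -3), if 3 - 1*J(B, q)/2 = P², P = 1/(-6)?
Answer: -35065/18 ≈ -1948.1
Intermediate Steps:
P = -⅙ ≈ -0.16667
J(B, q) = 107/18 (J(B, q) = 6 - 2*(-⅙)² = 6 - 2*1/36 = 6 - 1/18 = 107/18)
-1954 + J(-14, -3) = -1954 + 107/18 = -35065/18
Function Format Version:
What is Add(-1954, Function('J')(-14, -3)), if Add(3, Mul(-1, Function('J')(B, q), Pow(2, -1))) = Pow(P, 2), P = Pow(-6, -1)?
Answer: Rational(-35065, 18) ≈ -1948.1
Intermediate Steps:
P = Rational(-1, 6) ≈ -0.16667
Function('J')(B, q) = Rational(107, 18) (Function('J')(B, q) = Add(6, Mul(-2, Pow(Rational(-1, 6), 2))) = Add(6, Mul(-2, Rational(1, 36))) = Add(6, Rational(-1, 18)) = Rational(107, 18))
Add(-1954, Function('J')(-14, -3)) = Add(-1954, Rational(107, 18)) = Rational(-35065, 18)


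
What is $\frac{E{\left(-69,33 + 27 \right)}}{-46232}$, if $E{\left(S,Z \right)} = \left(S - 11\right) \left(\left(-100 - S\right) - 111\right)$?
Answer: $- \frac{1420}{5779} \approx -0.24572$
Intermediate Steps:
$E{\left(S,Z \right)} = \left(-211 - S\right) \left(-11 + S\right)$ ($E{\left(S,Z \right)} = \left(-11 + S\right) \left(-211 - S\right) = \left(-211 - S\right) \left(-11 + S\right)$)
$\frac{E{\left(-69,33 + 27 \right)}}{-46232} = \frac{2321 - \left(-69\right)^{2} - -13800}{-46232} = \left(2321 - 4761 + 13800\right) \left(- \frac{1}{46232}\right) = 11360 \left(- \frac{1}{46232}\right) = - \frac{1420}{5779}$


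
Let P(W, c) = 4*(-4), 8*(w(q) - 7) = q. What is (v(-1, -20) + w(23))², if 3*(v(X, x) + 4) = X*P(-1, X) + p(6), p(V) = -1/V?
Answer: 644809/5184 ≈ 124.38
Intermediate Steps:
w(q) = 7 + q/8
P(W, c) = -16
v(X, x) = -73/18 - 16*X/3 (v(X, x) = -4 + (X*(-16) - 1/6)/3 = -4 + (-16*X - 1*⅙)/3 = -4 + (-16*X - ⅙)/3 = -4 + (-⅙ - 16*X)/3 = -4 + (-1/18 - 16*X/3) = -73/18 - 16*X/3)
(v(-1, -20) + w(23))² = ((-73/18 - 16/3*(-1)) + (7 + (⅛)*23))² = ((-73/18 + 16/3) + (7 + 23/8))² = (23/18 + 79/8)² = (803/72)² = 644809/5184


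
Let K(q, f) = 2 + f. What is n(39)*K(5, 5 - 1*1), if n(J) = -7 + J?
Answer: 192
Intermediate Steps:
n(39)*K(5, 5 - 1*1) = (-7 + 39)*(2 + (5 - 1*1)) = 32*(2 + (5 - 1)) = 32*(2 + 4) = 32*6 = 192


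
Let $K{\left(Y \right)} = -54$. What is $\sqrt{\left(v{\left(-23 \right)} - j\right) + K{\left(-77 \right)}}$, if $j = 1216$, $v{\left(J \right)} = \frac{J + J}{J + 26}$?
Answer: $\frac{4 i \sqrt{723}}{3} \approx 35.852 i$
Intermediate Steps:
$v{\left(J \right)} = \frac{2 J}{26 + J}$
$\sqrt{\left(v{\left(-23 \right)} - j\right) + K{\left(-77 \right)}} = \sqrt{\left(2 \left(-23\right) \frac{1}{26 - 23} - 1216\right) - 54} = \sqrt{\left(2 \left(-23\right) \frac{1}{3} - 1216\right) - 54} = \sqrt{\left(- \frac{46}{3} - 1216\right) - 54} = \sqrt{- \frac{3694}{3} - 54} = \sqrt{- \frac{3856}{3}} = \frac{4 i \sqrt{723}}{3}$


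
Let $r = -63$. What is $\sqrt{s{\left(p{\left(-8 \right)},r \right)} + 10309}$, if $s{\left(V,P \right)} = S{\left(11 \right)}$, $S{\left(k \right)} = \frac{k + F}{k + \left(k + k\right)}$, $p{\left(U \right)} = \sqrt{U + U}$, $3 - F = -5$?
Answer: $\frac{86 \sqrt{1518}}{33} \approx 101.54$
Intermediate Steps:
$F = 8$ ($F = 3 - -5 = 3 + 5 = 8$)
$p{\left(U \right)} = \sqrt{2} \sqrt{U}$ ($p{\left(U \right)} = \sqrt{2 U} = \sqrt{2} \sqrt{U}$)
$S{\left(k \right)} = \frac{8 + k}{3 k}$ ($S{\left(k \right)} = \frac{k + 8}{k + \left(k + k\right)} = \frac{8 + k}{k + 2 k} = \frac{8 + k}{3 k}$)
$s{\left(V,P \right)} = \frac{19}{33}$ ($s{\left(V,P \right)} = \frac{8 + 11}{3 \cdot 11} = \frac{1}{3} \cdot \frac{1}{11} \cdot 19 = \frac{19}{33}$)
$\sqrt{s{\left(p{\left(-8 \right)},r \right)} + 10309} = \sqrt{\frac{19}{33} + 10309} = \sqrt{\frac{340216}{33}} = \frac{86 \sqrt{1518}}{33}$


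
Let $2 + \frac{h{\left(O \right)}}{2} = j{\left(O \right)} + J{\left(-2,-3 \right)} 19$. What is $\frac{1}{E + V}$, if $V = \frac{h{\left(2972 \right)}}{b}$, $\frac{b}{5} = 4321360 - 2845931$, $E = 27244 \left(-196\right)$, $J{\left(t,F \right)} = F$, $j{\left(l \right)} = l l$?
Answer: $- \frac{1475429}{7878527651406} \approx -1.8727 \cdot 10^{-7}$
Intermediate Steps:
$j{\left(l \right)} = l^{2}$
$E = -5339824$
$b = 7377145$ ($b = 5 \left(4321360 - 2845931\right) = 5 \cdot 1475429 = 7377145$)
$h{\left(O \right)} = -118 + 2 O^{2}$ ($h{\left(O \right)} = -4 + 2 \left(O^{2} - 57\right) = -4 + 2 \left(-57 + O^{2}\right) = -4 + \left(-114 + 2 O^{2}\right) = -118 + 2 O^{2}$)
$V = \frac{3533090}{1475429}$ ($V = \frac{-118 + 2 \cdot 2972^{2}}{7377145} = \left(-118 + 2 \cdot 8832784\right) \frac{1}{7377145} = \left(-118 + 17665568\right) \frac{1}{7377145} = 17665450 \cdot \frac{1}{7377145} = \frac{3533090}{1475429} \approx 2.3946$)
$\frac{1}{E + V} = \frac{1}{-5339824 + \frac{3533090}{1475429}} = \frac{1}{- \frac{7878527651406}{1475429}} = - \frac{1475429}{7878527651406}$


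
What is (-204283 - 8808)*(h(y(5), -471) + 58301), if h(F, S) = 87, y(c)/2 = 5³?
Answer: -12441957308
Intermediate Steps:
y(c) = 250 (y(c) = 2*5³ = 2*125 = 250)
(-204283 - 8808)*(h(y(5), -471) + 58301) = (-204283 - 8808)*(87 + 58301) = -213091*58388 = -12441957308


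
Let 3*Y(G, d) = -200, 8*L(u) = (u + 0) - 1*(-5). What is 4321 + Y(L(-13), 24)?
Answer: 12763/3 ≈ 4254.3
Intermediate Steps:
L(u) = 5/8 + u/8 (L(u) = ((u + 0) - 1*(-5))/8 = (u + 5)/8 = (5 + u)/8 = 5/8 + u/8)
Y(G, d) = -200/3 (Y(G, d) = (1/3)*(-200) = -200/3)
4321 + Y(L(-13), 24) = 4321 - 200/3 = 12763/3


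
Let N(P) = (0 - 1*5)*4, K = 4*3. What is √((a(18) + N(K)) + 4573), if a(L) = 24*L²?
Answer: √12329 ≈ 111.04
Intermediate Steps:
K = 12
N(P) = -20 (N(P) = (0 - 5)*4 = -5*4 = -20)
√((a(18) + N(K)) + 4573) = √((24*18² - 20) + 4573) = √((24*324 - 20) + 4573) = √((7776 - 20) + 4573) = √(7756 + 4573) = √12329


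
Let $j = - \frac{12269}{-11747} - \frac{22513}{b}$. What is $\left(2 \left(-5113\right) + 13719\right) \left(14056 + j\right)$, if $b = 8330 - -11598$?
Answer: $\frac{244540347222423}{4980728} \approx 4.9097 \cdot 10^{7}$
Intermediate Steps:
$b = 19928$ ($b = 8330 + 11598 = 19928$)
$j = - \frac{424757}{4980728}$ ($j = - \frac{12269}{-11747} - \frac{22513}{19928} = \left(-12269\right) \left(- \frac{1}{11747}\right) - \frac{479}{424} = \frac{12269}{11747} - \frac{479}{424} = - \frac{424757}{4980728} \approx -0.08528$)
$\left(2 \left(-5113\right) + 13719\right) \left(14056 + j\right) = \left(2 \left(-5113\right) + 13719\right) \left(14056 - \frac{424757}{4980728}\right) = \left(-10226 + 13719\right) \frac{70008688011}{4980728} = 3493 \cdot \frac{70008688011}{4980728} = \frac{244540347222423}{4980728}$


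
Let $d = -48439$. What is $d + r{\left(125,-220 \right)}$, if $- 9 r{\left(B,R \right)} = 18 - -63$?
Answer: $-48448$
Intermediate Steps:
$r{\left(B,R \right)} = -9$ ($r{\left(B,R \right)} = - \frac{18 - -63}{9} = - \frac{18 + 63}{9} = \left(- \frac{1}{9}\right) 81 = -9$)
$d + r{\left(125,-220 \right)} = -48439 - 9 = -48448$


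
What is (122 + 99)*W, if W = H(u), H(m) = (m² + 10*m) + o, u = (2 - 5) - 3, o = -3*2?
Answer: -6630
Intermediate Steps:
o = -6
u = -6 (u = -3 - 3 = -6)
H(m) = -6 + m² + 10*m (H(m) = (m² + 10*m) - 6 = -6 + m² + 10*m)
W = -30 (W = -6 + (-6)² + 10*(-6) = -6 + 36 - 60 = -30)
(122 + 99)*W = (122 + 99)*(-30) = 221*(-30) = -6630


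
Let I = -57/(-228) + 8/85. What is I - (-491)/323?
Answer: 12043/6460 ≈ 1.8642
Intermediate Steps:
I = 117/340 (I = -57*(-1/228) + 8*(1/85) = ¼ + 8/85 = 117/340 ≈ 0.34412)
I - (-491)/323 = 117/340 - (-491)/323 = 117/340 - 1*(-491/323) = 117/340 + 491/323 = 12043/6460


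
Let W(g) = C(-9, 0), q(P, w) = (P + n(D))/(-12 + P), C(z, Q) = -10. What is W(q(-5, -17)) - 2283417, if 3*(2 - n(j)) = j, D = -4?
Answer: -2283427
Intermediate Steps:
n(j) = 2 - j/3
q(P, w) = (10/3 + P)/(-12 + P) (q(P, w) = (P + (2 - 1/3*(-4)))/(-12 + P) = (P + (2 + 4/3))/(-12 + P) = (P + 10/3)/(-12 + P) = (10/3 + P)/(-12 + P))
W(g) = -10
W(q(-5, -17)) - 2283417 = -10 - 2283417 = -2283427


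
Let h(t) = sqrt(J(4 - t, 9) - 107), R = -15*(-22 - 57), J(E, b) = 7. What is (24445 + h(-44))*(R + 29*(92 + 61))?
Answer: 137429790 + 56220*I ≈ 1.3743e+8 + 56220.0*I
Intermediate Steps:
R = 1185 (R = -15*(-79) = 1185)
h(t) = 10*I (h(t) = sqrt(7 - 107) = sqrt(-100) = 10*I)
(24445 + h(-44))*(R + 29*(92 + 61)) = (24445 + 10*I)*(1185 + 29*(92 + 61)) = (24445 + 10*I)*(1185 + 29*153) = (24445 + 10*I)*(1185 + 4437) = (24445 + 10*I)*5622 = 137429790 + 56220*I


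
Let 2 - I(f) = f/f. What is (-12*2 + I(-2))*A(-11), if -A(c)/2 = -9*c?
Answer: 4554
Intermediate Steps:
I(f) = 1 (I(f) = 2 - f/f = 2 - 1*1 = 2 - 1 = 1)
A(c) = 18*c (A(c) = -(-18)*c = 18*c)
(-12*2 + I(-2))*A(-11) = (-12*2 + 1)*(18*(-11)) = (-24 + 1)*(-198) = -23*(-198) = 4554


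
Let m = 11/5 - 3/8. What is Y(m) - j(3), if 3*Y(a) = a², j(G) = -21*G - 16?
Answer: 384529/4800 ≈ 80.110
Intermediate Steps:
m = 73/40 (m = 11*(⅕) - 3*⅛ = 11/5 - 3/8 = 73/40 ≈ 1.8250)
j(G) = -16 - 21*G
Y(a) = a²/3
Y(m) - j(3) = (73/40)²/3 - (-16 - 21*3) = (⅓)*(5329/1600) - (-16 - 63) = 5329/4800 - 1*(-79) = 5329/4800 + 79 = 384529/4800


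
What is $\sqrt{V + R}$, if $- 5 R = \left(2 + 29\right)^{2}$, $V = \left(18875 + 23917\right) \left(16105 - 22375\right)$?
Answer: $\frac{i \sqrt{6707650805}}{5} \approx 16380.0 i$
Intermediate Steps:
$V = -268305840$ ($V = 42792 \left(-6270\right) = -268305840$)
$R = - \frac{961}{5}$ ($R = - \frac{\left(2 + 29\right)^{2}}{5} = - \frac{31^{2}}{5} = \left(- \frac{1}{5}\right) 961 = - \frac{961}{5} \approx -192.2$)
$\sqrt{V + R} = \sqrt{-268305840 - \frac{961}{5}} = \sqrt{- \frac{1341530161}{5}} = \frac{i \sqrt{6707650805}}{5}$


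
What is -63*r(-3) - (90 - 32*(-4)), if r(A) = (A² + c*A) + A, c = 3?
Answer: -29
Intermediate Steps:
r(A) = A² + 4*A (r(A) = (A² + 3*A) + A = A² + 4*A)
-63*r(-3) - (90 - 32*(-4)) = -(-189)*(4 - 3) - (90 - 32*(-4)) = -(-189) - (90 + 128) = -63*(-3) - 1*218 = 189 - 218 = -29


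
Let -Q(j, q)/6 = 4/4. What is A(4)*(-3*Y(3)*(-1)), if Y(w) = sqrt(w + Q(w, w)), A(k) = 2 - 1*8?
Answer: -18*I*sqrt(3) ≈ -31.177*I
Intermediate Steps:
Q(j, q) = -6 (Q(j, q) = -24/4 = -6*1 = -6)
A(k) = -6 (A(k) = 2 - 8 = -6)
Y(w) = sqrt(-6 + w) (Y(w) = sqrt(w - 6) = sqrt(-6 + w))
A(4)*(-3*Y(3)*(-1)) = -6*(-3*sqrt(-6 + 3))*(-1) = -6*(-3*I*sqrt(3))*(-1) = -18*I*sqrt(3)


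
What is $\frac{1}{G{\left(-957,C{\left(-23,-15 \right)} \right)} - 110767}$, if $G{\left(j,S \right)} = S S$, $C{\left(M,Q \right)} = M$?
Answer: $- \frac{1}{110238} \approx -9.0713 \cdot 10^{-6}$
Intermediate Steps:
$G{\left(j,S \right)} = S^{2}$
$\frac{1}{G{\left(-957,C{\left(-23,-15 \right)} \right)} - 110767} = \frac{1}{\left(-23\right)^{2} - 110767} = \frac{1}{529 - 110767} = \frac{1}{-110238} = - \frac{1}{110238}$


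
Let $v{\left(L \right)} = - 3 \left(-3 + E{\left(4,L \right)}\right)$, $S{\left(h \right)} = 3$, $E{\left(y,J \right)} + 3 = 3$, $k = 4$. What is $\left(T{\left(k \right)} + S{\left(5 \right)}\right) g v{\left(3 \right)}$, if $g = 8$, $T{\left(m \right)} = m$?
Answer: $504$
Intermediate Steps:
$E{\left(y,J \right)} = 0$ ($E{\left(y,J \right)} = -3 + 3 = 0$)
$v{\left(L \right)} = 9$ ($v{\left(L \right)} = - 3 \left(-3 + 0\right) = \left(-3\right) \left(-3\right) = 9$)
$\left(T{\left(k \right)} + S{\left(5 \right)}\right) g v{\left(3 \right)} = \left(4 + 3\right) 8 \cdot 9 = 7 \cdot 8 \cdot 9 = 56 \cdot 9 = 504$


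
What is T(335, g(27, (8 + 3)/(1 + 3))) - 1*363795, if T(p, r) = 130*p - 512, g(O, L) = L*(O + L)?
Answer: -320757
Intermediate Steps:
g(O, L) = L*(L + O)
T(p, r) = -512 + 130*p
T(335, g(27, (8 + 3)/(1 + 3))) - 1*363795 = (-512 + 130*335) - 1*363795 = (-512 + 43550) - 363795 = 43038 - 363795 = -320757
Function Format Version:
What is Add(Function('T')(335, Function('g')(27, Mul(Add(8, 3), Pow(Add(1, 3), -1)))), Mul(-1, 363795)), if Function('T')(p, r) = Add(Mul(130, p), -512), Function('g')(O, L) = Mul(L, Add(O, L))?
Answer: -320757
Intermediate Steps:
Function('g')(O, L) = Mul(L, Add(L, O))
Function('T')(p, r) = Add(-512, Mul(130, p))
Add(Function('T')(335, Function('g')(27, Mul(Add(8, 3), Pow(Add(1, 3), -1)))), Mul(-1, 363795)) = Add(Add(-512, Mul(130, 335)), Mul(-1, 363795)) = Add(Add(-512, 43550), -363795) = Add(43038, -363795) = -320757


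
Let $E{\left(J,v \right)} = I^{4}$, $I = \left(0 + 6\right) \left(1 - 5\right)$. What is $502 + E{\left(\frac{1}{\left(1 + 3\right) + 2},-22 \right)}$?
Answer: $332278$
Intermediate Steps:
$I = -24$ ($I = 6 \left(-4\right) = -24$)
$E{\left(J,v \right)} = 331776$ ($E{\left(J,v \right)} = \left(-24\right)^{4} = 331776$)
$502 + E{\left(\frac{1}{\left(1 + 3\right) + 2},-22 \right)} = 502 + 331776 = 332278$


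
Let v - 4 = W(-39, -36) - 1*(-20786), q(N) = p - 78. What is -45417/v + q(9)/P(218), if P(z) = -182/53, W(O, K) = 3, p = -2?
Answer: 13316071/630721 ≈ 21.112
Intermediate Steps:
P(z) = -182/53 (P(z) = -182*1/53 = -182/53)
q(N) = -80 (q(N) = -2 - 78 = -80)
v = 20793 (v = 4 + (3 - 1*(-20786)) = 4 + (3 + 20786) = 4 + 20789 = 20793)
-45417/v + q(9)/P(218) = -45417/20793 - 80/(-182/53) = -45417*1/20793 - 80*(-53/182) = -15139/6931 + 2120/91 = 13316071/630721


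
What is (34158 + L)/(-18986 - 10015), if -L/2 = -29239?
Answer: -92636/29001 ≈ -3.1942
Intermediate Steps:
L = 58478 (L = -2*(-29239) = 58478)
(34158 + L)/(-18986 - 10015) = (34158 + 58478)/(-18986 - 10015) = 92636/(-29001) = 92636*(-1/29001) = -92636/29001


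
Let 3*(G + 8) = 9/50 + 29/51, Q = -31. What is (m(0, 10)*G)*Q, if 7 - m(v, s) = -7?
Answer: 12866147/3825 ≈ 3363.7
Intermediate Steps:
G = -59291/7650 (G = -8 + (9/50 + 29/51)/3 = -8 + (⅓)*(1909/2550) = -8 + 1909/7650 = -59291/7650 ≈ -7.7505)
m(v, s) = 14 (m(v, s) = 7 - 1*(-7) = 7 + 7 = 14)
(m(0, 10)*G)*Q = (14*(-59291/7650))*(-31) = -415037/3825*(-31) = 12866147/3825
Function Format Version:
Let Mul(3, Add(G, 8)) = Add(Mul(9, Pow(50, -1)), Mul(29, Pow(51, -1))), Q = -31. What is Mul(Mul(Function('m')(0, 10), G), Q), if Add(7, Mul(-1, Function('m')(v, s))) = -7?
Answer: Rational(12866147, 3825) ≈ 3363.7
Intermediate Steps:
G = Rational(-59291, 7650) (G = Add(-8, Mul(Rational(1, 3), Add(Mul(9, Pow(50, -1)), Mul(29, Pow(51, -1))))) = Add(-8, Mul(Rational(1, 3), Add(Mul(9, Rational(1, 50)), Mul(29, Rational(1, 51))))) = Add(-8, Mul(Rational(1, 3), Add(Rational(9, 50), Rational(29, 51)))) = Add(-8, Mul(Rational(1, 3), Rational(1909, 2550))) = Add(-8, Rational(1909, 7650)) = Rational(-59291, 7650) ≈ -7.7505)
Function('m')(v, s) = 14 (Function('m')(v, s) = Add(7, Mul(-1, -7)) = Add(7, 7) = 14)
Mul(Mul(Function('m')(0, 10), G), Q) = Mul(Mul(14, Rational(-59291, 7650)), -31) = Mul(Rational(-415037, 3825), -31) = Rational(12866147, 3825)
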